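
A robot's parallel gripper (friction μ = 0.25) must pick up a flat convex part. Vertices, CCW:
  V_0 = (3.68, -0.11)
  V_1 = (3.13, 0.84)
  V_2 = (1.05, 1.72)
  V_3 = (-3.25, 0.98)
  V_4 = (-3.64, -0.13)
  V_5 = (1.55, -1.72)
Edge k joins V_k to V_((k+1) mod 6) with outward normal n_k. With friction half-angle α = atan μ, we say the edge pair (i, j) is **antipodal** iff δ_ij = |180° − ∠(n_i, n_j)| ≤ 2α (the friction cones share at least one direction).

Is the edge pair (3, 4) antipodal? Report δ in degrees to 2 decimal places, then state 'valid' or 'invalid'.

α = atan 0.25 = 14.04°;  2α = 28.07°
edge 3: e_3 = (-0.39, -1.11);  n_3 = (-0.9435, +0.3315)
edge 4: e_4 = (+5.19, -1.59);  n_4 = (-0.2929, -0.9561)
∠(n_3, n_4) = 92.33°
δ = |180° − 92.33°| = 87.67°
87.67° > 2α = 28.07°  →  invalid

δ = 87.67°, invalid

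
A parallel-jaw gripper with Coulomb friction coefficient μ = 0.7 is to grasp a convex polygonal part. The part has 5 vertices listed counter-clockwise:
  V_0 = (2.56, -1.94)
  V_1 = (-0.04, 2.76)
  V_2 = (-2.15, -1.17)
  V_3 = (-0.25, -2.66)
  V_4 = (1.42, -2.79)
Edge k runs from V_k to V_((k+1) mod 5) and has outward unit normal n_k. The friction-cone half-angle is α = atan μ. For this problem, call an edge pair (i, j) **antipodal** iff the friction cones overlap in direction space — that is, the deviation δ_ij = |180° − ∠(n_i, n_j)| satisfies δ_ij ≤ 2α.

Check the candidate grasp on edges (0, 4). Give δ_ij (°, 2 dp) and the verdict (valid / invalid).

δ = 97.76°, invalid

α = atan 0.7 = 34.99°;  2α = 69.98°
edge 0: e_0 = (-2.60, +4.70);  n_0 = (+0.8750, +0.4841)
edge 4: e_4 = (+1.14, +0.85);  n_4 = (+0.5977, -0.8017)
∠(n_0, n_4) = 82.24°
δ = |180° − 82.24°| = 97.76°
97.76° > 2α = 69.98°  →  invalid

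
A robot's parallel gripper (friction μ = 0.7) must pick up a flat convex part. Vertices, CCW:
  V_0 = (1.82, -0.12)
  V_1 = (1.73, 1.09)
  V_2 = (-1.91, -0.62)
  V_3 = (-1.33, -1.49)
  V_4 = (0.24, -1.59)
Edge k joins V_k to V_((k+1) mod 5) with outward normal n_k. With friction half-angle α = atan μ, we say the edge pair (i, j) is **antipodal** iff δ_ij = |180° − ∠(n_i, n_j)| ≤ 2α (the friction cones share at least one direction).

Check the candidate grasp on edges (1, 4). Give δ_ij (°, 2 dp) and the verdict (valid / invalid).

δ = 17.77°, valid

α = atan 0.7 = 34.99°;  2α = 69.98°
edge 1: e_1 = (-3.64, -1.71);  n_1 = (-0.4252, +0.9051)
edge 4: e_4 = (+1.58, +1.47);  n_4 = (+0.6812, -0.7321)
∠(n_1, n_4) = 162.23°
δ = |180° − 162.23°| = 17.77°
17.77° ≤ 2α = 69.98°  →  valid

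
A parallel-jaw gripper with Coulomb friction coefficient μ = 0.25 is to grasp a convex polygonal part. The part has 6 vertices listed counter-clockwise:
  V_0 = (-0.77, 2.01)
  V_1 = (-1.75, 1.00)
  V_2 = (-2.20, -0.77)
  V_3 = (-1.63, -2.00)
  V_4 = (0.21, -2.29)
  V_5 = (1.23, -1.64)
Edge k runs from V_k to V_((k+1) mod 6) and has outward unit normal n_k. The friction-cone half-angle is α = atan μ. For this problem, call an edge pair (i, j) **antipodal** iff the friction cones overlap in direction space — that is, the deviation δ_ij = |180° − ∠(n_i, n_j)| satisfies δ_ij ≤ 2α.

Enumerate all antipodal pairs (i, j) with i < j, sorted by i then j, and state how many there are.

α = atan 0.25 = 14.04°;  2α = 28.07°
n_0 = (-0.7177, +0.6964)
n_1 = (-0.9692, +0.2464)
n_2 = (-0.9073, -0.4205)
n_3 = (-0.1557, -0.9878)
n_4 = (+0.5374, -0.8433)
n_5 = (+0.8770, +0.4805)
  (0,1): δ = 150.13°  ·
  (0,2): δ = 111.00°  ·
  (0,3): δ = 54.82°  ·
  (0,4): δ = 13.36°  ✓
  (0,5): δ = 72.86°  ·
  (1,2): δ = 140.87°  ·
  (1,3): δ = 84.69°  ·
  (1,4): δ = 43.23°  ·
  (1,5): δ = 42.98°  ·
  (2,3): δ = 123.82°  ·
  (2,4): δ = 82.36°  ·
  (2,5): δ = 3.86°  ✓
  (3,4): δ = 138.54°  ·
  (3,5): δ = 52.32°  ·
  (4,5): δ = 93.79°  ·
antipodal pairs: 2

count = 2; pairs: (0,4), (2,5)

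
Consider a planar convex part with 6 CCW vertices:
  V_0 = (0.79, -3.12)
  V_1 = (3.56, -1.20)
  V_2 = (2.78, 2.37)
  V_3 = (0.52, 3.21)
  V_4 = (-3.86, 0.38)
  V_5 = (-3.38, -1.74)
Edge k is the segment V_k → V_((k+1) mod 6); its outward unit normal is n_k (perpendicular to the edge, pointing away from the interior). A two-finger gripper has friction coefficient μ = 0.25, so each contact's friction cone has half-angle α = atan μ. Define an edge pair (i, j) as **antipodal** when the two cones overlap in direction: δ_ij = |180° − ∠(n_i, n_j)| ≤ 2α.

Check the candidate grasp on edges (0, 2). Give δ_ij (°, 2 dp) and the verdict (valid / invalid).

α = atan 0.25 = 14.04°;  2α = 28.07°
edge 0: e_0 = (+2.77, +1.92);  n_0 = (+0.5697, -0.8219)
edge 2: e_2 = (-2.26, +0.84);  n_2 = (+0.3484, +0.9373)
∠(n_0, n_2) = 124.88°
δ = |180° − 124.88°| = 55.12°
55.12° > 2α = 28.07°  →  invalid

δ = 55.12°, invalid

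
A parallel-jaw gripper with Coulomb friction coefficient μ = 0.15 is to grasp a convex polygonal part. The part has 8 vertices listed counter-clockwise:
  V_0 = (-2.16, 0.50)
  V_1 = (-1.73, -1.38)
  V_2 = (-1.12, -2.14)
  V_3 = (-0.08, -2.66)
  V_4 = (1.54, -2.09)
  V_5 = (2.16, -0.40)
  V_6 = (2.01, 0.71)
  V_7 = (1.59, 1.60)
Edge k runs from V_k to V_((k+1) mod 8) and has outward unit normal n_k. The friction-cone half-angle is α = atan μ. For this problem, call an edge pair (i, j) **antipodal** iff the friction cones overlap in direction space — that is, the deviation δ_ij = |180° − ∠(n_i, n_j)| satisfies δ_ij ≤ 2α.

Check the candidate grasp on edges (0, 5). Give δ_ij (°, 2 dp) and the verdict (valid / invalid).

α = atan 0.15 = 8.53°;  2α = 17.06°
edge 0: e_0 = (+0.43, -1.88);  n_0 = (-0.9748, -0.2230)
edge 5: e_5 = (-0.15, +1.11);  n_5 = (+0.9910, +0.1339)
∠(n_0, n_5) = 174.81°
δ = |180° − 174.81°| = 5.19°
5.19° ≤ 2α = 17.06°  →  valid

δ = 5.19°, valid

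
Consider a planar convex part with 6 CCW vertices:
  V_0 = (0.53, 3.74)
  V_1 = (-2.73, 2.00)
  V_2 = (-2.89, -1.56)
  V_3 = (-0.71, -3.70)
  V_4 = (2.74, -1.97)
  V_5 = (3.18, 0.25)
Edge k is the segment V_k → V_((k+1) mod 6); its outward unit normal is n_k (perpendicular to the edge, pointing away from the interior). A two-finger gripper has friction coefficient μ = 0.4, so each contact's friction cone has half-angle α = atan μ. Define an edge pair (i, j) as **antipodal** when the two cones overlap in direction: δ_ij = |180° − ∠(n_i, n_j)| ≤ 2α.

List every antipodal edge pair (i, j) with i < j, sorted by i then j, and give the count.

count = 4; pairs: (0,3), (1,4), (1,5), (2,5)

α = atan 0.4 = 21.80°;  2α = 43.60°
n_0 = (-0.4709, +0.8822)
n_1 = (-0.9990, +0.0449)
n_2 = (-0.7005, -0.7136)
n_3 = (+0.4482, -0.8939)
n_4 = (+0.9809, -0.1944)
n_5 = (+0.7964, +0.6047)
  (0,1): δ = 120.66°  ·
  (0,2): δ = 72.56°  ·
  (0,3): δ = 1.46°  ✓
  (0,4): δ = 50.70°  ·
  (0,5): δ = 99.12°  ·
  (1,2): δ = 131.90°  ·
  (1,3): δ = 60.80°  ·
  (1,4): δ = 8.64°  ✓
  (1,5): δ = 39.78°  ✓
  (2,3): δ = 108.90°  ·
  (2,4): δ = 56.74°  ·
  (2,5): δ = 8.32°  ✓
  (3,4): δ = 127.84°  ·
  (3,5): δ = 79.42°  ·
  (4,5): δ = 131.58°  ·
antipodal pairs: 4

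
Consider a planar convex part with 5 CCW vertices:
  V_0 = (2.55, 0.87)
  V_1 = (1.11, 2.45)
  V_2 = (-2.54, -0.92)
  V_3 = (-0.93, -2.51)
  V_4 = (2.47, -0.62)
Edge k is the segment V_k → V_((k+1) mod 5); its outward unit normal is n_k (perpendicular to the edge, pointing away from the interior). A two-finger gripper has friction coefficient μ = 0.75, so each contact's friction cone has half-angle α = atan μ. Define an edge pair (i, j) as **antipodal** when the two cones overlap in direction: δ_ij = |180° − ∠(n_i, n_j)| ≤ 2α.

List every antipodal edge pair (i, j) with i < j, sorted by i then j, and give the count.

α = atan 0.75 = 36.87°;  2α = 73.74°
n_0 = (+0.7391, +0.6736)
n_1 = (-0.6784, +0.7347)
n_2 = (-0.7027, -0.7115)
n_3 = (+0.4859, -0.8740)
n_4 = (+0.9986, -0.0536)
  (0,1): δ = 89.63°  ·
  (0,2): δ = 3.01°  ✓
  (0,3): δ = 76.72°  ·
  (0,4): δ = 134.58°  ·
  (1,2): δ = 87.36°  ·
  (1,3): δ = 13.65°  ✓
  (1,4): δ = 44.21°  ✓
  (2,3): δ = 106.29°  ·
  (2,4): δ = 48.43°  ✓
  (3,4): δ = 122.14°  ·
antipodal pairs: 4

count = 4; pairs: (0,2), (1,3), (1,4), (2,4)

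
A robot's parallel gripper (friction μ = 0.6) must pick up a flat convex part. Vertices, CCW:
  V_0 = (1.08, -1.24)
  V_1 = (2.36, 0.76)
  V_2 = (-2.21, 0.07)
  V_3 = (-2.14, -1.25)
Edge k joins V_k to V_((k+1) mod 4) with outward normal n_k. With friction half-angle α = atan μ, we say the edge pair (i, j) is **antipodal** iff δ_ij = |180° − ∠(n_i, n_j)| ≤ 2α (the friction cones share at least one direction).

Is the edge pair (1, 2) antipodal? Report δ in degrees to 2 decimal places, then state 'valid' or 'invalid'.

α = atan 0.6 = 30.96°;  2α = 61.93°
edge 1: e_1 = (-4.57, -0.69);  n_1 = (-0.1493, +0.9888)
edge 2: e_2 = (+0.07, -1.32);  n_2 = (-0.9986, -0.0530)
∠(n_1, n_2) = 84.45°
δ = |180° − 84.45°| = 95.55°
95.55° > 2α = 61.93°  →  invalid

δ = 95.55°, invalid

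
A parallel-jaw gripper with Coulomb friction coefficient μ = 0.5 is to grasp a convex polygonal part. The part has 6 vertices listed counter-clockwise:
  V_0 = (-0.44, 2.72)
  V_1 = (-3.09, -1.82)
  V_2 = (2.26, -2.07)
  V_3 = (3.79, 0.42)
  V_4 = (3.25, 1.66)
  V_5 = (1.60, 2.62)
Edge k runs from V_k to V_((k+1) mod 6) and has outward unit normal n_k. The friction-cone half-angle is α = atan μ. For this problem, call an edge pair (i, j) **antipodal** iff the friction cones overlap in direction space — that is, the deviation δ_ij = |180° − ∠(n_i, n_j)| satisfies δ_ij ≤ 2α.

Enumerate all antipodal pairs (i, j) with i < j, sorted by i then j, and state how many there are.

α = atan 0.5 = 26.57°;  2α = 53.13°
n_0 = (-0.8636, +0.5041)
n_1 = (-0.0467, -0.9989)
n_2 = (+0.8520, -0.5235)
n_3 = (+0.9168, +0.3993)
n_4 = (+0.5029, +0.8643)
n_5 = (+0.0490, +0.9988)
  (0,1): δ = 62.40°  ·
  (0,2): δ = 1.30°  ✓
  (0,3): δ = 53.80°  ·
  (0,4): δ = 90.08°  ·
  (0,5): δ = 117.47°  ·
  (1,2): δ = 118.89°  ·
  (1,3): δ = 63.79°  ·
  (1,4): δ = 27.52°  ✓
  (1,5): δ = 0.13°  ✓
  (2,3): δ = 124.90°  ·
  (2,4): δ = 88.62°  ·
  (2,5): δ = 61.24°  ·
  (3,4): δ = 143.72°  ·
  (3,5): δ = 116.34°  ·
  (4,5): δ = 152.61°  ·
antipodal pairs: 3

count = 3; pairs: (0,2), (1,4), (1,5)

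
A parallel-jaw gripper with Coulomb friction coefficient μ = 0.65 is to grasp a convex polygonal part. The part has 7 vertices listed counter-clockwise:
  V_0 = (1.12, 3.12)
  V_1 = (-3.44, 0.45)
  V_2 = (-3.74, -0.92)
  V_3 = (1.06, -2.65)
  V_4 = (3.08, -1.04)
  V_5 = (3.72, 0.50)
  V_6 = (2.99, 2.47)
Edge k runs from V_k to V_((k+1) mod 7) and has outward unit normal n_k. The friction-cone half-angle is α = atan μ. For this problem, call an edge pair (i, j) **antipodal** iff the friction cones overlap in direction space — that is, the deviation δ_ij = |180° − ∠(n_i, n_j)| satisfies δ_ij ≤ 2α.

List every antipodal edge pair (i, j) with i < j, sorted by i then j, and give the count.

count = 9; pairs: (0,2), (0,3), (0,4), (1,3), (1,4), (1,5), (2,5), (2,6), (3,6)

α = atan 0.65 = 33.02°;  2α = 66.05°
n_0 = (-0.5053, +0.8630)
n_1 = (-0.9769, +0.2139)
n_2 = (-0.3391, -0.9408)
n_3 = (+0.6233, -0.7820)
n_4 = (+0.9234, -0.3838)
n_5 = (+0.9377, +0.3475)
n_6 = (+0.3283, +0.9446)
  (0,1): δ = 132.70°  ·
  (0,2): δ = 50.17°  ✓
  (0,3): δ = 8.21°  ✓
  (0,4): δ = 37.08°  ✓
  (0,5): δ = 79.98°  ·
  (0,6): δ = 130.48°  ·
  (1,2): δ = 97.47°  ·
  (1,3): δ = 39.09°  ✓
  (1,4): δ = 10.22°  ✓
  (1,5): δ = 32.68°  ✓
  (1,6): δ = 83.18°  ·
  (2,3): δ = 121.62°  ·
  (2,4): δ = 92.75°  ·
  (2,5): δ = 49.85°  ✓
  (2,6): δ = 0.65°  ✓
  (3,4): δ = 151.12°  ·
  (3,5): δ = 108.22°  ·
  (3,6): δ = 57.72°  ✓
  (4,5): δ = 137.10°  ·
  (4,6): δ = 86.60°  ·
  (5,6): δ = 129.50°  ·
antipodal pairs: 9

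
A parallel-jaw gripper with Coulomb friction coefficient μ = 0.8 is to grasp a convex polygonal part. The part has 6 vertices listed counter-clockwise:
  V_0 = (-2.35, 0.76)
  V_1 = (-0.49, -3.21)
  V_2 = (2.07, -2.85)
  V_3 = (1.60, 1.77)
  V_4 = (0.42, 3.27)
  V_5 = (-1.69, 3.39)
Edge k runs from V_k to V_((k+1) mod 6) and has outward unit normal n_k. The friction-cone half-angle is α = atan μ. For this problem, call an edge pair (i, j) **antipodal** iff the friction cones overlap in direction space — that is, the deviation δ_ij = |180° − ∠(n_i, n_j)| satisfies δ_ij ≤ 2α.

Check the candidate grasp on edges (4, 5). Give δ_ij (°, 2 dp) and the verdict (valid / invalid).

α = atan 0.8 = 38.66°;  2α = 77.32°
edge 4: e_4 = (-2.11, +0.12);  n_4 = (+0.0568, +0.9984)
edge 5: e_5 = (-0.66, -2.63);  n_5 = (-0.9699, +0.2434)
∠(n_4, n_5) = 79.17°
δ = |180° − 79.17°| = 100.83°
100.83° > 2α = 77.32°  →  invalid

δ = 100.83°, invalid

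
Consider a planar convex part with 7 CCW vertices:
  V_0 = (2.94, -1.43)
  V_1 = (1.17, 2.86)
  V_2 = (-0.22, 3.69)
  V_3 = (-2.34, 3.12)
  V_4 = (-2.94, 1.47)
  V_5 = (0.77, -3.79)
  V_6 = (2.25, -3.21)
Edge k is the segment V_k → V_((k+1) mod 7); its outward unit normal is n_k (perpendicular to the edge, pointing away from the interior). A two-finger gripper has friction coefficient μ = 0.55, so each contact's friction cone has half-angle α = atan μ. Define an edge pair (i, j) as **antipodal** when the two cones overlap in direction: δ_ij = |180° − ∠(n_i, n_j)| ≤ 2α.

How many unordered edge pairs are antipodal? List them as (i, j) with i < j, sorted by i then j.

count = 9; pairs: (0,3), (0,4), (1,4), (1,5), (2,5), (2,6), (3,5), (3,6), (4,6)

α = atan 0.55 = 28.81°;  2α = 57.62°
n_0 = (+0.9244, +0.3814)
n_1 = (+0.5127, +0.8586)
n_2 = (-0.2596, +0.9657)
n_3 = (-0.9398, +0.3417)
n_4 = (-0.8172, -0.5764)
n_5 = (+0.3649, -0.9311)
n_6 = (+0.9324, -0.3614)
  (0,1): δ = 143.26°  ·
  (0,2): δ = 97.37°  ·
  (0,3): δ = 42.40°  ✓
  (0,4): δ = 12.78°  ✓
  (0,5): δ = 88.98°  ·
  (0,6): δ = 136.39°  ·
  (1,2): δ = 134.11°  ·
  (1,3): δ = 79.14°  ·
  (1,4): δ = 23.96°  ✓
  (1,5): δ = 52.24°  ✓
  (1,6): δ = 99.65°  ·
  (2,3): δ = 125.03°  ·
  (2,4): δ = 69.85°  ·
  (2,5): δ = 6.35°  ✓
  (2,6): δ = 53.76°  ✓
  (3,4): δ = 124.82°  ·
  (3,5): δ = 48.62°  ✓
  (3,6): δ = 1.21°  ✓
  (4,5): δ = 103.80°  ·
  (4,6): δ = 56.38°  ✓
  (5,6): δ = 132.59°  ·
antipodal pairs: 9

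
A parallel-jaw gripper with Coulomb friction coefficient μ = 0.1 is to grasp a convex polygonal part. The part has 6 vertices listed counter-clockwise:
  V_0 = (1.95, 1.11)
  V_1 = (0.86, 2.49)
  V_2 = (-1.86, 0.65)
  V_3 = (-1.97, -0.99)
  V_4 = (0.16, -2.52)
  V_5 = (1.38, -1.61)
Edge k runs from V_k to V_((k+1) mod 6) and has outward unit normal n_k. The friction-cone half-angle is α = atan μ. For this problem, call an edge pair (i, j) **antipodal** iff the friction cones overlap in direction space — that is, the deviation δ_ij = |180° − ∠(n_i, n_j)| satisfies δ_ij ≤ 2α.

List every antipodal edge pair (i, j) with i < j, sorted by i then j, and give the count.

count = 2; pairs: (1,4), (2,5)

α = atan 0.1 = 5.71°;  2α = 11.42°
n_0 = (+0.7847, +0.6198)
n_1 = (-0.5603, +0.8283)
n_2 = (-0.9978, +0.0669)
n_3 = (-0.5834, -0.8122)
n_4 = (+0.5979, -0.8016)
n_5 = (+0.9787, -0.2051)
  (0,1): δ = 94.23°  ·
  (0,2): δ = 42.14°  ·
  (0,3): δ = 16.01°  ·
  (0,4): δ = 88.42°  ·
  (0,5): δ = 129.86°  ·
  (1,2): δ = 127.91°  ·
  (1,3): δ = 69.77°  ·
  (1,4): δ = 2.64°  ✓
  (1,5): δ = 44.09°  ·
  (2,3): δ = 121.85°  ·
  (2,4): δ = 49.44°  ·
  (2,5): δ = 8.00°  ✓
  (3,4): δ = 107.59°  ·
  (3,5): δ = 66.15°  ·
  (4,5): δ = 138.55°  ·
antipodal pairs: 2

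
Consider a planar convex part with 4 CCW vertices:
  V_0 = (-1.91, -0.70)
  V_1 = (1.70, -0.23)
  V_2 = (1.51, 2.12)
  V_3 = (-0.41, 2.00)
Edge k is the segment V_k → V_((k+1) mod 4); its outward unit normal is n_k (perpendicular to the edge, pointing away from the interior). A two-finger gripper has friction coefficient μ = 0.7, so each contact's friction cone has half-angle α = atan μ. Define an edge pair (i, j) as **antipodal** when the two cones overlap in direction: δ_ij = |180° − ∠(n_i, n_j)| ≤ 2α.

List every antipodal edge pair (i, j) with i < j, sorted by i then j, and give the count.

α = atan 0.7 = 34.99°;  2α = 69.98°
n_0 = (+0.1291, -0.9916)
n_1 = (+0.9967, +0.0806)
n_2 = (-0.0624, +0.9981)
n_3 = (-0.8742, +0.4856)
  (0,1): δ = 92.80°  ·
  (0,2): δ = 3.84°  ✓
  (0,3): δ = 53.53°  ✓
  (1,2): δ = 91.05°  ·
  (1,3): δ = 33.68°  ✓
  (2,3): δ = 122.63°  ·
antipodal pairs: 3

count = 3; pairs: (0,2), (0,3), (1,3)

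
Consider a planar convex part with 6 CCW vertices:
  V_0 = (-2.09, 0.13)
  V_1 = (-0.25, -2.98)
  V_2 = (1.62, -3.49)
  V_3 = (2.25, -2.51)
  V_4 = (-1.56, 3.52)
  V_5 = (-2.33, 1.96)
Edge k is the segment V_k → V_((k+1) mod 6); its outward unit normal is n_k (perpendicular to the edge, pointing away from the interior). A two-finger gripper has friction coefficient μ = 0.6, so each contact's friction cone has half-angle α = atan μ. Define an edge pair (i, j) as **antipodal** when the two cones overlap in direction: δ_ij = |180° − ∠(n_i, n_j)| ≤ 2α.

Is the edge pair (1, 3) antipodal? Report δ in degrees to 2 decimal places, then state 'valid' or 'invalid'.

α = atan 0.6 = 30.96°;  2α = 61.93°
edge 1: e_1 = (+1.87, -0.51);  n_1 = (-0.2631, -0.9648)
edge 3: e_3 = (-3.81, +6.03);  n_3 = (+0.8454, +0.5342)
∠(n_1, n_3) = 137.54°
δ = |180° − 137.54°| = 42.46°
42.46° ≤ 2α = 61.93°  →  valid

δ = 42.46°, valid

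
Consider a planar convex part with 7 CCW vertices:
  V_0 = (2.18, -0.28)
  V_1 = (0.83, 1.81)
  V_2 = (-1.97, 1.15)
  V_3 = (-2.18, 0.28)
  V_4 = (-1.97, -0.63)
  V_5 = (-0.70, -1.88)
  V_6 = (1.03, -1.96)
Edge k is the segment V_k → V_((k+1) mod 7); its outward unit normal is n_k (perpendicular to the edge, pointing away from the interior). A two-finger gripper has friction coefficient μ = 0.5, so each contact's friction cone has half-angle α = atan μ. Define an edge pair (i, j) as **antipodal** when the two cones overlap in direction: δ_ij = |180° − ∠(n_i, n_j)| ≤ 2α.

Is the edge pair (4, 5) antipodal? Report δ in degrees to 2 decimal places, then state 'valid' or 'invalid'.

α = atan 0.5 = 26.57°;  2α = 53.13°
edge 4: e_4 = (+1.27, -1.25);  n_4 = (-0.7015, -0.7127)
edge 5: e_5 = (+1.73, -0.08);  n_5 = (-0.0462, -0.9989)
∠(n_4, n_5) = 41.90°
δ = |180° − 41.90°| = 138.10°
138.10° > 2α = 53.13°  →  invalid

δ = 138.10°, invalid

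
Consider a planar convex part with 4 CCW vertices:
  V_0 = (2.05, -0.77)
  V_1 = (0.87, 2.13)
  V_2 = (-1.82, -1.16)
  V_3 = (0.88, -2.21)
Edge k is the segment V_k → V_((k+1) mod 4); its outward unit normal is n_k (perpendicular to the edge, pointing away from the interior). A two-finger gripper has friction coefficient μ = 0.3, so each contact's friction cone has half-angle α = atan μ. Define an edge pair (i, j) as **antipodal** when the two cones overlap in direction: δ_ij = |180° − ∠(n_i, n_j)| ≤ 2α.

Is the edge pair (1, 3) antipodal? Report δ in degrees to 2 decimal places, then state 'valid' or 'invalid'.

α = atan 0.3 = 16.70°;  2α = 33.40°
edge 1: e_1 = (-2.69, -3.29);  n_1 = (-0.7742, +0.6330)
edge 3: e_3 = (+1.17, +1.44);  n_3 = (+0.7761, -0.6306)
∠(n_1, n_3) = 179.82°
δ = |180° − 179.82°| = 0.18°
0.18° ≤ 2α = 33.40°  →  valid

δ = 0.18°, valid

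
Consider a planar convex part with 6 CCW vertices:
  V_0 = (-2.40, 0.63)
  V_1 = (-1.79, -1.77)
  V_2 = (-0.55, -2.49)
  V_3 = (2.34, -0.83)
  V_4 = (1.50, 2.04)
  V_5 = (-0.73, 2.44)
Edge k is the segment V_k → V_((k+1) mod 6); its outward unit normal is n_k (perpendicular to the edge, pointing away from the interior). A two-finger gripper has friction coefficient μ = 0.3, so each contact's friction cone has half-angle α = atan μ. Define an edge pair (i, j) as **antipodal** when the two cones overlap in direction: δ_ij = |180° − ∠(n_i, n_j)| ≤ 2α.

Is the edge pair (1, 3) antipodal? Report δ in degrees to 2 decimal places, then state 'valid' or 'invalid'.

δ = 43.54°, invalid

α = atan 0.3 = 16.70°;  2α = 33.40°
edge 1: e_1 = (+1.24, -0.72);  n_1 = (-0.5021, -0.8648)
edge 3: e_3 = (-0.84, +2.87);  n_3 = (+0.9597, +0.2809)
∠(n_1, n_3) = 136.46°
δ = |180° − 136.46°| = 43.54°
43.54° > 2α = 33.40°  →  invalid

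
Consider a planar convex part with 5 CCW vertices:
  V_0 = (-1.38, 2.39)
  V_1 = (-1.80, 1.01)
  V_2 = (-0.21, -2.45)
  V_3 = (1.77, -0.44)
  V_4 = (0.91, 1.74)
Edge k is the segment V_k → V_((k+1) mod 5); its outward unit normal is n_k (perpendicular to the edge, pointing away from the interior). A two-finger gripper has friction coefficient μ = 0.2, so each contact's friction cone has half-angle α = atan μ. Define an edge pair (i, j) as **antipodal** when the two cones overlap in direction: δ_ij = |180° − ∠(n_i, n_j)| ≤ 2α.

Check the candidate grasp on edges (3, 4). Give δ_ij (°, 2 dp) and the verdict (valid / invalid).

δ = 127.38°, invalid

α = atan 0.2 = 11.31°;  2α = 22.62°
edge 3: e_3 = (-0.86, +2.18);  n_3 = (+0.9302, +0.3670)
edge 4: e_4 = (-2.29, +0.65);  n_4 = (+0.2731, +0.9620)
∠(n_3, n_4) = 52.62°
δ = |180° − 52.62°| = 127.38°
127.38° > 2α = 22.62°  →  invalid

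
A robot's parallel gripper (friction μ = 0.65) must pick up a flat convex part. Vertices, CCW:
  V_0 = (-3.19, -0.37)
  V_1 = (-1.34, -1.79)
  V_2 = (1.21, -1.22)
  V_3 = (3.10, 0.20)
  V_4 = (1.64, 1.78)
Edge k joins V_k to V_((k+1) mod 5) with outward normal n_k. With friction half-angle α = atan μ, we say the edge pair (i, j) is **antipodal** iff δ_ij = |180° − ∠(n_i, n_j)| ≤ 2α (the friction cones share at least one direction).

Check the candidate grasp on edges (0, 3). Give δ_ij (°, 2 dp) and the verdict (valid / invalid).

δ = 9.75°, valid

α = atan 0.65 = 33.02°;  2α = 66.05°
edge 0: e_0 = (+1.85, -1.42);  n_0 = (-0.6089, -0.7933)
edge 3: e_3 = (-1.46, +1.58);  n_3 = (+0.7344, +0.6787)
∠(n_0, n_3) = 170.25°
δ = |180° − 170.25°| = 9.75°
9.75° ≤ 2α = 66.05°  →  valid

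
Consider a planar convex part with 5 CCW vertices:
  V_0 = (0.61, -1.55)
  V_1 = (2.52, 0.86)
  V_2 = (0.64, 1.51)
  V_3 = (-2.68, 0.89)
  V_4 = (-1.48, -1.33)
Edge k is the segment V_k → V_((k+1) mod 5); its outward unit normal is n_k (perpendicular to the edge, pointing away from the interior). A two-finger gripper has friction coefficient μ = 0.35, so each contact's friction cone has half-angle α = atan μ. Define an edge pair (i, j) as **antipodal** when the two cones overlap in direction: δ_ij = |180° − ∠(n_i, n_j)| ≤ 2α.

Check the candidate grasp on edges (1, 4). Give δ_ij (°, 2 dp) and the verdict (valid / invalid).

α = atan 0.35 = 19.29°;  2α = 38.58°
edge 1: e_1 = (-1.88, +0.65);  n_1 = (+0.3268, +0.9451)
edge 4: e_4 = (+2.09, -0.22);  n_4 = (-0.1047, -0.9945)
∠(n_1, n_4) = 166.94°
δ = |180° − 166.94°| = 13.06°
13.06° ≤ 2α = 38.58°  →  valid

δ = 13.06°, valid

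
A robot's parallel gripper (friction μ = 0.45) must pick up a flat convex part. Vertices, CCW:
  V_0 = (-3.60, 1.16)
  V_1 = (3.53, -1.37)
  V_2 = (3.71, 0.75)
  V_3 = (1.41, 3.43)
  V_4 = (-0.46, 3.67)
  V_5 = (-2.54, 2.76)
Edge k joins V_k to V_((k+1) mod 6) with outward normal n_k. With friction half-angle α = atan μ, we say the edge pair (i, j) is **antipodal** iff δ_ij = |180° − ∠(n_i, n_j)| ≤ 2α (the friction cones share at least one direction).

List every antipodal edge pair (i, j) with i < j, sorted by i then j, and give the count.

count = 4; pairs: (0,2), (0,3), (0,4), (1,5)

α = atan 0.45 = 24.23°;  2α = 48.46°
n_0 = (-0.3344, -0.9424)
n_1 = (+0.9964, -0.0846)
n_2 = (+0.7589, +0.6513)
n_3 = (+0.1273, +0.9919)
n_4 = (-0.4008, +0.9162)
n_5 = (-0.8336, +0.5523)
  (0,1): δ = 75.32°  ·
  (0,2): δ = 29.83°  ✓
  (0,3): δ = 12.22°  ✓
  (0,4): δ = 43.17°  ✓
  (0,5): δ = 76.01°  ·
  (1,2): δ = 134.51°  ·
  (1,3): δ = 92.46°  ·
  (1,4): δ = 61.52°  ·
  (1,5): δ = 28.67°  ✓
  (2,3): δ = 137.95°  ·
  (2,4): δ = 107.01°  ·
  (2,5): δ = 74.16°  ·
  (3,4): δ = 149.06°  ·
  (3,5): δ = 116.21°  ·
  (4,5): δ = 147.15°  ·
antipodal pairs: 4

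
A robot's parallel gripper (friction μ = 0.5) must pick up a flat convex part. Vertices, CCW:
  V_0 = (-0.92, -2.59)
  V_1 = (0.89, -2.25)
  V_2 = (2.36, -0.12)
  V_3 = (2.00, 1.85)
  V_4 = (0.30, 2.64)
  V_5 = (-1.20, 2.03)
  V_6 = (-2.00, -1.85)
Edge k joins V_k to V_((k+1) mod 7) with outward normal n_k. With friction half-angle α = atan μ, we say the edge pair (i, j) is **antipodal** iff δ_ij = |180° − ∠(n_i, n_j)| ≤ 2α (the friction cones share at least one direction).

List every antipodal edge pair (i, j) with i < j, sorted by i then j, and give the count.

α = atan 0.5 = 26.57°;  2α = 53.13°
n_0 = (+0.1846, -0.9828)
n_1 = (+0.8230, -0.5680)
n_2 = (+0.9837, +0.1798)
n_3 = (+0.4214, +0.9069)
n_4 = (-0.3767, +0.9263)
n_5 = (-0.9794, +0.2019)
n_6 = (-0.5652, -0.8249)
  (0,1): δ = 135.25°  ·
  (0,2): δ = 90.28°  ·
  (0,3): δ = 35.56°  ✓
  (0,4): δ = 11.49°  ✓
  (0,5): δ = 67.71°  ·
  (0,6): δ = 134.94°  ·
  (1,2): δ = 135.03°  ·
  (1,3): δ = 80.31°  ·
  (1,4): δ = 33.26°  ✓
  (1,5): δ = 22.96°  ✓
  (1,6): δ = 90.19°  ·
  (2,3): δ = 125.28°  ·
  (2,4): δ = 78.23°  ·
  (2,5): δ = 22.01°  ✓
  (2,6): δ = 45.23°  ✓
  (3,4): δ = 132.95°  ·
  (3,5): δ = 76.73°  ·
  (3,6): δ = 9.49°  ✓
  (4,5): δ = 123.78°  ·
  (4,6): δ = 56.55°  ·
  (5,6): δ = 112.77°  ·
antipodal pairs: 7

count = 7; pairs: (0,3), (0,4), (1,4), (1,5), (2,5), (2,6), (3,6)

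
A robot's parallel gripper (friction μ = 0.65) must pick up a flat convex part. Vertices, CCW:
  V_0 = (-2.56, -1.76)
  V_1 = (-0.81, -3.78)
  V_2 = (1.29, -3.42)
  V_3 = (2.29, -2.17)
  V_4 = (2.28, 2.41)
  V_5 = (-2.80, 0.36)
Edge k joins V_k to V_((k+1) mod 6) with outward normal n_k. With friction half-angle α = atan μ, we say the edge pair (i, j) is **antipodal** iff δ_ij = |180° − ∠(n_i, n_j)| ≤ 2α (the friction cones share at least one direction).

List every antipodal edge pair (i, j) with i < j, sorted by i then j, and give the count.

α = atan 0.65 = 33.02°;  2α = 66.05°
n_0 = (-0.7558, -0.6548)
n_1 = (+0.1690, -0.9856)
n_2 = (+0.7809, -0.6247)
n_3 = (+1.0000, +0.0022)
n_4 = (-0.3742, +0.9273)
n_5 = (-0.9937, -0.1125)
  (0,1): δ = 121.18°  ·
  (0,2): δ = 79.56°  ·
  (0,3): δ = 40.78°  ✓
  (0,4): δ = 71.07°  ·
  (0,5): δ = 145.56°  ·
  (1,2): δ = 138.39°  ·
  (1,3): δ = 99.60°  ·
  (1,4): δ = 12.25°  ✓
  (1,5): δ = 86.73°  ·
  (2,3): δ = 141.22°  ·
  (2,4): δ = 29.36°  ✓
  (2,5): δ = 45.12°  ✓
  (3,4): δ = 68.15°  ·
  (3,5): δ = 6.33°  ✓
  (4,5): δ = 105.52°  ·
antipodal pairs: 5

count = 5; pairs: (0,3), (1,4), (2,4), (2,5), (3,5)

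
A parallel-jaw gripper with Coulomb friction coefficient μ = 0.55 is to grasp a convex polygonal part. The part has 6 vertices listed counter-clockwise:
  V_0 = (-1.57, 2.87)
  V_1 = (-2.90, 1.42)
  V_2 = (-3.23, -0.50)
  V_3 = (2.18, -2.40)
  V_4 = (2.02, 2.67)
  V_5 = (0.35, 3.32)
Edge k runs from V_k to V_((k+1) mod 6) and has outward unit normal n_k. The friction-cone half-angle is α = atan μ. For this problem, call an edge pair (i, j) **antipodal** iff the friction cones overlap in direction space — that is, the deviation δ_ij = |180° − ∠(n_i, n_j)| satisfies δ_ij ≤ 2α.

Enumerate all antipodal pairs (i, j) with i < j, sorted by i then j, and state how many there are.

α = atan 0.55 = 28.81°;  2α = 57.62°
n_0 = (-0.7369, +0.6760)
n_1 = (-0.9855, +0.1694)
n_2 = (-0.3314, -0.9435)
n_3 = (+0.9995, +0.0315)
n_4 = (+0.3627, +0.9319)
n_5 = (-0.2282, +0.9736)
  (0,1): δ = 147.22°  ·
  (0,2): δ = 66.82°  ·
  (0,3): δ = 44.34°  ✓
  (0,4): δ = 111.26°  ·
  (0,5): δ = 145.72°  ·
  (1,2): δ = 99.60°  ·
  (1,3): δ = 11.56°  ✓
  (1,4): δ = 78.49°  ·
  (1,5): δ = 112.94°  ·
  (2,3): δ = 68.84°  ·
  (2,4): δ = 1.92°  ✓
  (2,5): δ = 32.54°  ✓
  (3,4): δ = 113.07°  ·
  (3,5): δ = 78.62°  ·
  (4,5): δ = 145.54°  ·
antipodal pairs: 4

count = 4; pairs: (0,3), (1,3), (2,4), (2,5)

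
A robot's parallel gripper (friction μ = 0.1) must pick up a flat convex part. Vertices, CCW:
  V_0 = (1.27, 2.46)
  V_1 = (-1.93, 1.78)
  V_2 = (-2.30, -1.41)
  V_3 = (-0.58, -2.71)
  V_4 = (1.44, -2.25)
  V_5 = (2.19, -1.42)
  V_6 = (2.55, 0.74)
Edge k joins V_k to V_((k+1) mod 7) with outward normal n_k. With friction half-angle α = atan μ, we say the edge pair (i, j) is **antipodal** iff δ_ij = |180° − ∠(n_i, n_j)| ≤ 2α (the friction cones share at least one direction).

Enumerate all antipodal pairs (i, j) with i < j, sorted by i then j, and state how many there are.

count = 2; pairs: (0,3), (1,5)

α = atan 0.1 = 5.71°;  2α = 11.42°
n_0 = (-0.2079, +0.9782)
n_1 = (-0.9933, +0.1152)
n_2 = (-0.6030, -0.7978)
n_3 = (+0.2220, -0.9750)
n_4 = (+0.7420, -0.6704)
n_5 = (+0.9864, -0.1644)
n_6 = (+0.8022, +0.5970)
  (0,1): δ = 108.61°  ·
  (0,2): δ = 49.08°  ·
  (0,3): δ = 0.83°  ✓
  (0,4): δ = 35.90°  ·
  (0,5): δ = 68.54°  ·
  (0,6): δ = 114.66°  ·
  (1,2): δ = 120.47°  ·
  (1,3): δ = 70.56°  ·
  (1,4): δ = 35.49°  ·
  (1,5): δ = 2.85°  ✓
  (1,6): δ = 43.27°  ·
  (2,3): δ = 130.09°  ·
  (2,4): δ = 95.02°  ·
  (2,5): δ = 62.38°  ·
  (2,6): δ = 16.26°  ·
  (3,4): δ = 144.93°  ·
  (3,5): δ = 112.29°  ·
  (3,6): δ = 66.17°  ·
  (4,5): δ = 147.36°  ·
  (4,6): δ = 101.24°  ·
  (5,6): δ = 133.88°  ·
antipodal pairs: 2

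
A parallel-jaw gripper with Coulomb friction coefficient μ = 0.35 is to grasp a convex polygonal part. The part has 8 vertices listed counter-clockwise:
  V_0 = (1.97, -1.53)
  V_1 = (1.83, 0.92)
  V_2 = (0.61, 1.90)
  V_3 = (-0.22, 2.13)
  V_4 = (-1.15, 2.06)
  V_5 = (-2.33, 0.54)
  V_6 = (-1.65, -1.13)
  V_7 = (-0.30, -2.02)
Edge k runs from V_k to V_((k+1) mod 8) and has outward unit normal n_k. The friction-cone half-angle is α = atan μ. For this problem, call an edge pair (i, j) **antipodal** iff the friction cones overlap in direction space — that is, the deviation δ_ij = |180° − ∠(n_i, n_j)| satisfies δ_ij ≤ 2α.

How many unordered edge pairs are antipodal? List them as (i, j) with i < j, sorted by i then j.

α = atan 0.35 = 19.29°;  2α = 38.58°
n_0 = (+0.9984, +0.0570)
n_1 = (+0.6263, +0.7796)
n_2 = (+0.2670, +0.9637)
n_3 = (-0.0751, +0.9972)
n_4 = (-0.7899, +0.6132)
n_5 = (-0.9262, -0.3771)
n_6 = (-0.5504, -0.8349)
n_7 = (+0.2110, -0.9775)
  (0,1): δ = 132.04°  ·
  (0,2): δ = 108.76°  ·
  (0,3): δ = 88.97°  ·
  (0,4): δ = 41.09°  ·
  (0,5): δ = 18.88°  ✓
  (0,6): δ = 53.33°  ·
  (0,7): δ = 98.91°  ·
  (1,2): δ = 156.71°  ·
  (1,3): δ = 136.92°  ·
  (1,4): δ = 89.05°  ·
  (1,5): δ = 29.07°  ✓
  (1,6): δ = 5.38°  ✓
  (1,7): δ = 50.96°  ·
  (2,3): δ = 160.21°  ·
  (2,4): δ = 112.33°  ·
  (2,5): δ = 52.36°  ·
  (2,6): δ = 17.91°  ✓
  (2,7): δ = 27.67°  ✓
  (3,4): δ = 132.13°  ·
  (3,5): δ = 72.15°  ·
  (3,6): δ = 37.70°  ✓
  (3,7): δ = 7.88°  ✓
  (4,5): δ = 120.02°  ·
  (4,6): δ = 85.57°  ·
  (4,7): δ = 40.00°  ·
  (5,6): δ = 145.55°  ·
  (5,7): δ = 99.97°  ·
  (6,7): δ = 134.42°  ·
antipodal pairs: 7

count = 7; pairs: (0,5), (1,5), (1,6), (2,6), (2,7), (3,6), (3,7)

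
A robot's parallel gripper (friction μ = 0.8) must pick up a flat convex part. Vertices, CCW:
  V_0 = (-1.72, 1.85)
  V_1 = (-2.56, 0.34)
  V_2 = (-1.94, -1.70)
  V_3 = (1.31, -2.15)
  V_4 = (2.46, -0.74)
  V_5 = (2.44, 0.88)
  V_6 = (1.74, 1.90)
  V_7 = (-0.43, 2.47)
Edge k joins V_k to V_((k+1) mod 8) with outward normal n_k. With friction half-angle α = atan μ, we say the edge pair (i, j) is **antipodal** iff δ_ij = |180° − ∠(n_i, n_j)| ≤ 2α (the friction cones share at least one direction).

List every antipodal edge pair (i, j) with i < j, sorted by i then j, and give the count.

α = atan 0.8 = 38.66°;  2α = 77.32°
n_0 = (-0.8739, +0.4861)
n_1 = (-0.9568, -0.2908)
n_2 = (-0.1372, -0.9905)
n_3 = (+0.7749, -0.6320)
n_4 = (+0.9999, +0.0123)
n_5 = (+0.8245, +0.5658)
n_6 = (+0.2541, +0.9672)
n_7 = (-0.4332, +0.9013)
  (0,1): δ = 134.01°  ·
  (0,2): δ = 68.80°  ✓
  (0,3): δ = 10.11°  ✓
  (0,4): δ = 29.79°  ✓
  (0,5): δ = 63.55°  ✓
  (0,6): δ = 104.37°  ·
  (0,7): δ = 144.76°  ·
  (1,2): δ = 114.79°  ·
  (1,3): δ = 56.11°  ✓
  (1,4): δ = 16.20°  ✓
  (1,5): δ = 17.56°  ✓
  (1,6): δ = 58.38°  ✓
  (1,7): δ = 98.76°  ·
  (2,3): δ = 121.32°  ·
  (2,4): δ = 81.41°  ·
  (2,5): δ = 47.66°  ✓
  (2,6): δ = 6.83°  ✓
  (2,7): δ = 33.55°  ✓
  (3,4): δ = 140.09°  ·
  (3,5): δ = 106.34°  ·
  (3,6): δ = 65.52°  ✓
  (3,7): δ = 25.13°  ✓
  (4,5): δ = 146.25°  ·
  (4,6): δ = 105.42°  ·
  (4,7): δ = 65.04°  ✓
  (5,6): δ = 139.18°  ·
  (5,7): δ = 98.79°  ·
  (6,7): δ = 139.61°  ·
antipodal pairs: 14

count = 14; pairs: (0,2), (0,3), (0,4), (0,5), (1,3), (1,4), (1,5), (1,6), (2,5), (2,6), (2,7), (3,6), (3,7), (4,7)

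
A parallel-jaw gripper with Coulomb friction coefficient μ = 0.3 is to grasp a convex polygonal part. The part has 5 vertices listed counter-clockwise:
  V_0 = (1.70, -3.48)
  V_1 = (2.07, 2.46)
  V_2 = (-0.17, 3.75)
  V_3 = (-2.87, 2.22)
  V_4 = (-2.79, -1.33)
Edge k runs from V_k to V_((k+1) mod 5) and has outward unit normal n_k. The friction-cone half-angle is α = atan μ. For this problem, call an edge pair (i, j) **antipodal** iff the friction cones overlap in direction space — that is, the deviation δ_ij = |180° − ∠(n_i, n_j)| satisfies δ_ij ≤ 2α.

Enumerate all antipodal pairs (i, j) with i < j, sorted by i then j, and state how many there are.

count = 2; pairs: (0,3), (1,4)

α = atan 0.3 = 16.70°;  2α = 33.40°
n_0 = (+0.9981, -0.0622)
n_1 = (+0.4991, +0.8666)
n_2 = (-0.4930, +0.8700)
n_3 = (-0.9997, -0.0225)
n_4 = (-0.4319, -0.9019)
  (0,1): δ = 116.37°  ·
  (0,2): δ = 56.90°  ·
  (0,3): δ = 4.86°  ✓
  (0,4): δ = 67.98°  ·
  (1,2): δ = 120.52°  ·
  (1,3): δ = 58.77°  ·
  (1,4): δ = 4.35°  ✓
  (2,3): δ = 118.25°  ·
  (2,4): δ = 55.13°  ·
  (3,4): δ = 116.88°  ·
antipodal pairs: 2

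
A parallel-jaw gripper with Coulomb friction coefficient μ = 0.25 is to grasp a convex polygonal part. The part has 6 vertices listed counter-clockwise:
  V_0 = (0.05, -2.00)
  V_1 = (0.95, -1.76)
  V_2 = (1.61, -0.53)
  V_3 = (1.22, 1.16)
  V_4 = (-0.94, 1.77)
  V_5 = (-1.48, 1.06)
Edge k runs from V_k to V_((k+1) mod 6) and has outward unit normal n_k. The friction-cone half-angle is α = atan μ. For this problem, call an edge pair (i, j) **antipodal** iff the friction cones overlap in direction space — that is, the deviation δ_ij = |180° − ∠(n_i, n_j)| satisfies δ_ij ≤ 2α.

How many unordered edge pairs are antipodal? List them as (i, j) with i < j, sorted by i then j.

α = atan 0.25 = 14.04°;  2α = 28.07°
n_0 = (+0.2577, -0.9662)
n_1 = (+0.8812, -0.4728)
n_2 = (+0.9744, +0.2249)
n_3 = (+0.2718, +0.9624)
n_4 = (-0.7959, +0.6054)
n_5 = (-0.8944, -0.4472)
  (0,1): δ = 133.15°  ·
  (0,2): δ = 91.94°  ·
  (0,3): δ = 30.70°  ·
  (0,4): δ = 37.81°  ·
  (0,5): δ = 101.63°  ·
  (1,2): δ = 138.79°  ·
  (1,3): δ = 77.55°  ·
  (1,4): δ = 9.04°  ✓
  (1,5): δ = 54.78°  ·
  (2,3): δ = 118.76°  ·
  (2,4): δ = 50.25°  ·
  (2,5): δ = 13.57°  ✓
  (3,4): δ = 111.49°  ·
  (3,5): δ = 47.66°  ·
  (4,5): δ = 116.18°  ·
antipodal pairs: 2

count = 2; pairs: (1,4), (2,5)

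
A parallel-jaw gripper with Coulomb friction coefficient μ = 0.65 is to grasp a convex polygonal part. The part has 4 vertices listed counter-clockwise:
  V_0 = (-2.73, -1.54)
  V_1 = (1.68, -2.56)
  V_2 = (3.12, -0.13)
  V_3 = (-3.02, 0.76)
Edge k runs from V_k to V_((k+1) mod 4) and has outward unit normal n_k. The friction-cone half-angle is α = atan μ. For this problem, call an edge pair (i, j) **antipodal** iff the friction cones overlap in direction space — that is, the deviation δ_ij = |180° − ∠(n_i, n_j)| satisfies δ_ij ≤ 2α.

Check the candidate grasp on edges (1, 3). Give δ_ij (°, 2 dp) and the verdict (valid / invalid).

α = atan 0.65 = 33.02°;  2α = 66.05°
edge 1: e_1 = (+1.44, +2.43);  n_1 = (+0.8603, -0.5098)
edge 3: e_3 = (+0.29, -2.30);  n_3 = (-0.9921, -0.1251)
∠(n_1, n_3) = 142.16°
δ = |180° − 142.16°| = 37.84°
37.84° ≤ 2α = 66.05°  →  valid

δ = 37.84°, valid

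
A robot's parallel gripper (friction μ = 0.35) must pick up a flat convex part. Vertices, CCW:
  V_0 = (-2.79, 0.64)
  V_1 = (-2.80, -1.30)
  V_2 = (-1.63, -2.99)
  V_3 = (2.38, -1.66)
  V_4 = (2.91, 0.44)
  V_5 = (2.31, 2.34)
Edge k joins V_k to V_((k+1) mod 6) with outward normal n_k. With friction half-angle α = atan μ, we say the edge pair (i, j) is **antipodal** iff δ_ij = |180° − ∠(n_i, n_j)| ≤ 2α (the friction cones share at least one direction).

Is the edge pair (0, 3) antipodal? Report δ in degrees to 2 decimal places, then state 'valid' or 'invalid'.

α = atan 0.35 = 19.29°;  2α = 38.58°
edge 0: e_0 = (-0.01, -1.94);  n_0 = (-1.0000, +0.0052)
edge 3: e_3 = (+0.53, +2.10);  n_3 = (+0.9696, -0.2447)
∠(n_0, n_3) = 166.13°
δ = |180° − 166.13°| = 13.87°
13.87° ≤ 2α = 38.58°  →  valid

δ = 13.87°, valid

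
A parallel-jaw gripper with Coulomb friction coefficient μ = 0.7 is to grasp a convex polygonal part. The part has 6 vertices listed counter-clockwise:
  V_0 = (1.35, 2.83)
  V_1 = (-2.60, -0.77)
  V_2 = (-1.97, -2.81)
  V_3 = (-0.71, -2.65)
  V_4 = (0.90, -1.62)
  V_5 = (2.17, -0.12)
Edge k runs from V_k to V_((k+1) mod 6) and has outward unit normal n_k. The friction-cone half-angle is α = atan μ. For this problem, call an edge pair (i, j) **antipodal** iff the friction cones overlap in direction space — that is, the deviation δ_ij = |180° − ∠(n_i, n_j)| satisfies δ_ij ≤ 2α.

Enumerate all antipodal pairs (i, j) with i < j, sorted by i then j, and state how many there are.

α = atan 0.7 = 34.99°;  2α = 69.98°
n_0 = (-0.6736, +0.7391)
n_1 = (-0.9555, -0.2951)
n_2 = (+0.1260, -0.9920)
n_3 = (+0.5389, -0.8424)
n_4 = (+0.7632, -0.6462)
n_5 = (+0.9635, +0.2678)
  (0,1): δ = 115.18°  ·
  (0,2): δ = 35.11°  ✓
  (0,3): δ = 9.74°  ✓
  (0,4): δ = 7.40°  ✓
  (0,5): δ = 63.19°  ✓
  (1,2): δ = 99.92°  ·
  (1,3): δ = 74.55°  ·
  (1,4): δ = 57.42°  ✓
  (1,5): δ = 1.63°  ✓
  (2,3): δ = 154.63°  ·
  (2,4): δ = 137.49°  ·
  (2,5): δ = 81.70°  ·
  (3,4): δ = 162.86°  ·
  (3,5): δ = 107.08°  ·
  (4,5): δ = 124.21°  ·
antipodal pairs: 6

count = 6; pairs: (0,2), (0,3), (0,4), (0,5), (1,4), (1,5)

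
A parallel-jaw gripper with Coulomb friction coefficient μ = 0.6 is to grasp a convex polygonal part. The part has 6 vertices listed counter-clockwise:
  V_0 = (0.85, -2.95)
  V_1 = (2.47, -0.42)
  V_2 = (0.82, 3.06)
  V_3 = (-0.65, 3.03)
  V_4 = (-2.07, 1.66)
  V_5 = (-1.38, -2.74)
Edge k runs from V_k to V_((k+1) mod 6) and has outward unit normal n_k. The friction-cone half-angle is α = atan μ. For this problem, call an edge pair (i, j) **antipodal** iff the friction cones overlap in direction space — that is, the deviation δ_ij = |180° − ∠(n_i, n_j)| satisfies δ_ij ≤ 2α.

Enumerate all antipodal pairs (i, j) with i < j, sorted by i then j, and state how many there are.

α = atan 0.6 = 30.96°;  2α = 61.93°
n_0 = (+0.8422, -0.5392)
n_1 = (+0.9036, +0.4284)
n_2 = (-0.0204, +0.9998)
n_3 = (-0.6943, +0.7197)
n_4 = (-0.9879, -0.1549)
n_5 = (-0.0938, -0.9956)
  (0,1): δ = 122.00°  ·
  (0,2): δ = 56.20°  ✓
  (0,3): δ = 13.39°  ✓
  (0,4): δ = 41.54°  ✓
  (0,5): δ = 117.25°  ·
  (1,2): δ = 114.20°  ·
  (1,3): δ = 71.39°  ·
  (1,4): δ = 16.45°  ✓
  (1,5): δ = 59.25°  ✓
  (2,3): δ = 137.20°  ·
  (2,4): δ = 82.26°  ·
  (2,5): δ = 6.55°  ✓
  (3,4): δ = 125.06°  ·
  (3,5): δ = 49.35°  ✓
  (4,5): δ = 104.29°  ·
antipodal pairs: 7

count = 7; pairs: (0,2), (0,3), (0,4), (1,4), (1,5), (2,5), (3,5)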